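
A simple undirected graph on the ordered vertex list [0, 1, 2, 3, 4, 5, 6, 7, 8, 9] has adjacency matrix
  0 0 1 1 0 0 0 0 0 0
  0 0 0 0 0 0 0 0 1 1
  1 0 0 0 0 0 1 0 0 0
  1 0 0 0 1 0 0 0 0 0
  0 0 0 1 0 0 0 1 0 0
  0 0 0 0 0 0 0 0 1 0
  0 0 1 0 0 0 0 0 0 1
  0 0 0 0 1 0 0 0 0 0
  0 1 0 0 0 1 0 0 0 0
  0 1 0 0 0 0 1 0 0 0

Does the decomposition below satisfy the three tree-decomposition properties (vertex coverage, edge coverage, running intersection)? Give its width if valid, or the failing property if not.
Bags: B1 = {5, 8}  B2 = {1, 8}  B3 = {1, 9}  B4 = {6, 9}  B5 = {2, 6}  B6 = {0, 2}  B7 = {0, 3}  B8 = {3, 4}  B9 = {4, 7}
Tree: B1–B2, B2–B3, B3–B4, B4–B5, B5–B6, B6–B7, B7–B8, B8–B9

Yes; width 1.

Vertex coverage: the bags together contain {0, 1, 2, 3, 4, 5, 6, 7, 8, 9}, the full vertex set. Edge coverage: each edge of G has both endpoints in at least one bag. Running intersection: for every vertex, the bags containing it form a connected subtree. All three properties hold, so this is a valid tree decomposition of width max|bag| − 1 = 1, and hence tw(G) ≤ 1.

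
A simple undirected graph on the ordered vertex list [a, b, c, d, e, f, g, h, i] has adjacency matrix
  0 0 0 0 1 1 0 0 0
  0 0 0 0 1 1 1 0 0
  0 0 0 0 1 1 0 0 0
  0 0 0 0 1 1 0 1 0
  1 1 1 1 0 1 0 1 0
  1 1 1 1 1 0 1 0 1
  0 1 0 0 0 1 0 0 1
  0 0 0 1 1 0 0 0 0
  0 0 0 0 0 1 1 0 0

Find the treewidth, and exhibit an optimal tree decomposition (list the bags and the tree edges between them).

Treewidth 2.
Bags: B1 = {b, e, f}  B2 = {a, e, f}  B3 = {d, e, f}  B4 = {b, f, g}  B5 = {c, e, f}  B6 = {d, e, h}  B7 = {f, g, i}
Tree: B1–B2, B1–B3, B1–B4, B2–B5, B3–B6, B4–B7

Each bag holds 3 vertices, so the decomposition has width 2, which upper-bounds the treewidth. Conversely, {d, e, h} is a clique of size 3, and the vertices of any clique must share a bag in every tree decomposition; so some bag has ≥ 3 vertices and tw(G) ≥ 2. Therefore the treewidth is 2.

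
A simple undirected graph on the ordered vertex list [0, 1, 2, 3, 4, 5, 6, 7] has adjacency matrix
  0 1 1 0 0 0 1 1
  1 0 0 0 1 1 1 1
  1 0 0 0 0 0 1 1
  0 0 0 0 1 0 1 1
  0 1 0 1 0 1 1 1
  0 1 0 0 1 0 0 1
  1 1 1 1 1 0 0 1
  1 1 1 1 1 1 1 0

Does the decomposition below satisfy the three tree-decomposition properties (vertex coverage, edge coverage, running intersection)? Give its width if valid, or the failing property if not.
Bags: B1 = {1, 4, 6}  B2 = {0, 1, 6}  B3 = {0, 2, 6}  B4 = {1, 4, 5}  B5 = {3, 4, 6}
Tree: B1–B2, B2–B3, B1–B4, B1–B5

A tree decomposition must satisfy three properties: every vertex lies in some bag; for every edge, both endpoints lie together in some bag; and for every vertex, the bags containing it form a connected subtree. Here vertex 7 appears in no bag, so the decomposition is invalid.

No — vertex 7 appears in no bag.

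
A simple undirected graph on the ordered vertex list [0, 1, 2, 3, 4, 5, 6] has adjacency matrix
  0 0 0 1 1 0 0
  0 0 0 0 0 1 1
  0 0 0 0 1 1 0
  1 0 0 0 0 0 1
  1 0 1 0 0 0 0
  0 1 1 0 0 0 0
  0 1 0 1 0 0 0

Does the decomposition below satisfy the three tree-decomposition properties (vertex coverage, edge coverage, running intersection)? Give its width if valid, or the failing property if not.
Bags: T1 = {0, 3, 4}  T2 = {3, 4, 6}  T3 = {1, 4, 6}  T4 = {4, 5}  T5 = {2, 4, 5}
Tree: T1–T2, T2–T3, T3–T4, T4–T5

A tree decomposition must satisfy three properties: every vertex lies in some bag; for every edge, both endpoints lie together in some bag; and for every vertex, the bags containing it form a connected subtree. Here edge (1,5) lies in no bag, so the decomposition is invalid.

No — edge (1,5) lies in no bag.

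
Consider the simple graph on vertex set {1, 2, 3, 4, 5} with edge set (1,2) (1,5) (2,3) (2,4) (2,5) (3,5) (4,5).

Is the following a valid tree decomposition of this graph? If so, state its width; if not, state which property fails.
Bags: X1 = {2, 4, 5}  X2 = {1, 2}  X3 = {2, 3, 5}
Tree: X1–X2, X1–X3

A tree decomposition must satisfy three properties: every vertex lies in some bag; for every edge, both endpoints lie together in some bag; and for every vertex, the bags containing it form a connected subtree. Here edge (5,1) lies in no bag, so the decomposition is invalid.

No — edge (5,1) lies in no bag.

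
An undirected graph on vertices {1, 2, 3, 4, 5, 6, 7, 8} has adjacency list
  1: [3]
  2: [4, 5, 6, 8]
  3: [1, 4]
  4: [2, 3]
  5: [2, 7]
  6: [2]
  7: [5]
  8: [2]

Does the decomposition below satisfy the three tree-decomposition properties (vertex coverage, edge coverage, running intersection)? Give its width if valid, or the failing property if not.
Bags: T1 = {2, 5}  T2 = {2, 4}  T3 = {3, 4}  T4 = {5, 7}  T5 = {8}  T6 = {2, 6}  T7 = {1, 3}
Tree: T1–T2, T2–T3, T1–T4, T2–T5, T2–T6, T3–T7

No — edge (2,8) lies in no bag.

A tree decomposition must satisfy three properties: every vertex lies in some bag; for every edge, both endpoints lie together in some bag; and for every vertex, the bags containing it form a connected subtree. Here edge (2,8) lies in no bag, so the decomposition is invalid.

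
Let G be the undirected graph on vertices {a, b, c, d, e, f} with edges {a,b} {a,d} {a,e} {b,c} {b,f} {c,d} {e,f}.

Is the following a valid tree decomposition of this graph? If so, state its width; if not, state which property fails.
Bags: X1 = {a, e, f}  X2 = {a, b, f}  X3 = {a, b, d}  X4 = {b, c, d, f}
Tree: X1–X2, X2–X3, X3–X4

A tree decomposition must satisfy three properties: every vertex lies in some bag; for every edge, both endpoints lie together in some bag; and for every vertex, the bags containing it form a connected subtree. Here bags containing vertex f are not connected in the tree, so the decomposition is invalid.

No — bags containing vertex f are not connected in the tree.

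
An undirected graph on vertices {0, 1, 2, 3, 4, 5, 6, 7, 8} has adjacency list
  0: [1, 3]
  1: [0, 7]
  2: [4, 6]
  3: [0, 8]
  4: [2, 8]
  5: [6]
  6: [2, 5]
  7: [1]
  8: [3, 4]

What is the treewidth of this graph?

A width-1 tree decomposition is:
Bags: B1 = {1, 7}  B2 = {0, 1}  B3 = {0, 3}  B4 = {3, 8}  B5 = {4, 8}  B6 = {2, 4}  B7 = {2, 6}  B8 = {5, 6}
Tree: B1–B2, B2–B3, B3–B4, B4–B5, B5–B6, B6–B7, B7–B8
Every bag has size at most 2, so the width is 2 − 1 = 1 and tw(G) ≤ 1. G has an edge, so its treewidth is at least 1. Combining the bounds, tw(G) = 1.

1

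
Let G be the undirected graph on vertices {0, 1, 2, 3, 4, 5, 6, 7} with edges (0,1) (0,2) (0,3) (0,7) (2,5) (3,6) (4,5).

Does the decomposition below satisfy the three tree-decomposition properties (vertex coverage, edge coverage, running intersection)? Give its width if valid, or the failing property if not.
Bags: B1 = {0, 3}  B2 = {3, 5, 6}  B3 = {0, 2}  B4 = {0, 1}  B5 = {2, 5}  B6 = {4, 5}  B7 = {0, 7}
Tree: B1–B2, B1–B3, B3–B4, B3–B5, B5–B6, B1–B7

No — bags containing vertex 5 are not connected in the tree.

A tree decomposition must satisfy three properties: every vertex lies in some bag; for every edge, both endpoints lie together in some bag; and for every vertex, the bags containing it form a connected subtree. Here bags containing vertex 5 are not connected in the tree, so the decomposition is invalid.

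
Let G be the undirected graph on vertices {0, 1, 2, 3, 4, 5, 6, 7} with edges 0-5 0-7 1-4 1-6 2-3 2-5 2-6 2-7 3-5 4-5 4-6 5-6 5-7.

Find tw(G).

2

A width-2 tree decomposition is:
Bags: B1 = {0, 5, 7}  B2 = {2, 5, 7}  B3 = {2, 5, 6}  B4 = {4, 5, 6}  B5 = {2, 3, 5}  B6 = {1, 4, 6}
Tree: B1–B2, B2–B3, B3–B4, B3–B5, B4–B6
Each bag holds 3 vertices, so the decomposition has width 2, which upper-bounds the treewidth. Conversely, {1, 4, 6} is a clique of size 3, and the vertices of any clique must share a bag in every tree decomposition; so some bag has ≥ 3 vertices and tw(G) ≥ 2. Therefore the treewidth is 2.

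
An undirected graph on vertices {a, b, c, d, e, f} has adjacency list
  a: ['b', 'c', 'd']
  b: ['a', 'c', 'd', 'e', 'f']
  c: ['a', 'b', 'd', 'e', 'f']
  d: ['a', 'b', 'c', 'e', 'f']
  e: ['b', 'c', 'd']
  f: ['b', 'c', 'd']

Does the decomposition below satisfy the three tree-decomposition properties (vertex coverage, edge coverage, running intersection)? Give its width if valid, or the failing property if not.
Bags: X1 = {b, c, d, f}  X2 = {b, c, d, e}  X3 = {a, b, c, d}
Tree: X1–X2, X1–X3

Checking the three conditions: (i) the bags cover all of {a, b, c, d, e, f}; (ii) for each edge, some bag contains both endpoints; (iii) the bags containing any fixed vertex form a subtree. All hold, so the decomposition is valid with width 4 − 1 = 3.

Yes; width 3.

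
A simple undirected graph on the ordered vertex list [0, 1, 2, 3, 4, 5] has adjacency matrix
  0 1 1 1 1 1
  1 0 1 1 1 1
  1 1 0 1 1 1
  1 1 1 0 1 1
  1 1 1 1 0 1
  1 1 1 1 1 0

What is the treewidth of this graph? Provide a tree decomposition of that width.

Treewidth 5.
Bags: B1 = {0, 1, 2, 3, 4, 5}
Tree: (single bag)

A single bag containing all 6 vertices is trivially a valid decomposition of width 5. For the lower bound, the 6 vertices {0, 1, 2, 3, 4, 5} are pairwise adjacent, and any tree decomposition puts a clique entirely inside one bag — forcing width ≥ 5. Hence tw(G) = 5 exactly.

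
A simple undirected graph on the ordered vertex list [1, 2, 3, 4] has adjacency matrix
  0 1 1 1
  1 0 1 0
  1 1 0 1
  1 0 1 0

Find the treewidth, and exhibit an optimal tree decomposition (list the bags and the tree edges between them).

Every bag has size at most 3, so the width is 3 − 1 = 2 and tw(G) ≤ 2. Conversely, {1, 2, 3} is a clique of size 3, and the vertices of any clique must share a bag in every tree decomposition; so some bag has ≥ 3 vertices and tw(G) ≥ 2. Hence tw(G) = 2 exactly.

Treewidth 2.
Bags: B1 = {1, 2, 3}  B2 = {1, 3, 4}
Tree: B1–B2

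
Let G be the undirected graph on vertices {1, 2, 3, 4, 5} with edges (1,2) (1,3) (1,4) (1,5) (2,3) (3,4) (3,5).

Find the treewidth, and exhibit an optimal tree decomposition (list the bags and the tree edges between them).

Treewidth 2.
One optimal decomposition is:
Bags: B1 = {1, 2, 3}  B2 = {1, 3, 4}  B3 = {1, 3, 5}
Tree: B1–B2, B2–B3

Each bag holds 3 vertices, so the decomposition has width 2, which upper-bounds the treewidth. Conversely, {1, 2, 3} is a clique of size 3, and the vertices of any clique must share a bag in every tree decomposition; so some bag has ≥ 3 vertices and tw(G) ≥ 2. Therefore the treewidth is 2.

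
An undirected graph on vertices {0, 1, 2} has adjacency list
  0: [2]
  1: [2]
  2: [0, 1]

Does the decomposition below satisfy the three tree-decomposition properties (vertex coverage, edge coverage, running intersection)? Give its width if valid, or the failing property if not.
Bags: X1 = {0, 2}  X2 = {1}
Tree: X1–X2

No — edge (2,1) lies in no bag.

A tree decomposition must satisfy three properties: every vertex lies in some bag; for every edge, both endpoints lie together in some bag; and for every vertex, the bags containing it form a connected subtree. Here edge (2,1) lies in no bag, so the decomposition is invalid.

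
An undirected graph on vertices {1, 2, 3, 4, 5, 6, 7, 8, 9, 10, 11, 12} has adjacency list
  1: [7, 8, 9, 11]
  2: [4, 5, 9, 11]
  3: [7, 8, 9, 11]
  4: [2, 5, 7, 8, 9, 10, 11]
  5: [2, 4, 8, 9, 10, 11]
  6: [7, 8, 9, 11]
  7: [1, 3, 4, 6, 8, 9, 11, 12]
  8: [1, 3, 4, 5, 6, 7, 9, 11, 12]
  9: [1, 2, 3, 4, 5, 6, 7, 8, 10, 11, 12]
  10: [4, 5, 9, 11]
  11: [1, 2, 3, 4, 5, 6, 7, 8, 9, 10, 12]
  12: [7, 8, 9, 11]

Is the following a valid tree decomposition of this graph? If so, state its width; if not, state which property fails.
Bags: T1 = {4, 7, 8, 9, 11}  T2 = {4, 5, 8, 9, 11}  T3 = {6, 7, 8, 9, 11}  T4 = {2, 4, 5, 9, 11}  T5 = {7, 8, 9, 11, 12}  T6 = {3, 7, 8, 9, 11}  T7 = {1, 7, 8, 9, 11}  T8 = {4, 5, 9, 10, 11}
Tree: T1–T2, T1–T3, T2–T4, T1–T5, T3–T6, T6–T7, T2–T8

Every vertex of G appears in some bag (union = {1, 2, 3, 4, 5, 6, 7, 8, 9, 10, 11, 12}); every edge is covered by a bag; and for each vertex v the set of bags containing v is connected in the bag tree. The decomposition is therefore valid. The largest bag has 5 vertices, so the width is 4.

Yes; width 4.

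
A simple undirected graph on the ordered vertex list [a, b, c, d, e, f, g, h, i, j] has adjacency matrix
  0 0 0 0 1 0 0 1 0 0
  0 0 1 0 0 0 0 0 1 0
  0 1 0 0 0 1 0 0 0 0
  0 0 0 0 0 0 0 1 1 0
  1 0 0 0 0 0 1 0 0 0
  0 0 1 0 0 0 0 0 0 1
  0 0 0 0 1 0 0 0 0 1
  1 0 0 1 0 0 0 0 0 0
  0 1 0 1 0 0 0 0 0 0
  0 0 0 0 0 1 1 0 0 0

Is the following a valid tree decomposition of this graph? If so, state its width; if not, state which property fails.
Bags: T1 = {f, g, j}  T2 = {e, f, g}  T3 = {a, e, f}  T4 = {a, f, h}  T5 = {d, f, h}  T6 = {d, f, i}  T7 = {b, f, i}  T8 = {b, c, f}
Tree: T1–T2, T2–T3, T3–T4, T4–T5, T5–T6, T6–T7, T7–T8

Yes; width 2.

Checking the three conditions: (i) the bags cover all of {a, b, c, d, e, f, g, h, i, j}; (ii) for each edge, some bag contains both endpoints; (iii) the bags containing any fixed vertex form a subtree. All hold, so the decomposition is valid with width 3 − 1 = 2.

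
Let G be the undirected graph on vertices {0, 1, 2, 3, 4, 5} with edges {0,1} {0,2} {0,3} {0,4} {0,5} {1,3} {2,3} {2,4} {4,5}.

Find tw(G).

2

A width-2 tree decomposition is:
Bags: B1 = {0, 2, 3}  B2 = {0, 2, 4}  B3 = {0, 4, 5}  B4 = {0, 1, 3}
Tree: B1–B2, B2–B3, B1–B4
Every bag has size at most 3, so the width is 3 − 1 = 2 and tw(G) ≤ 2. On the other hand G contains the 3-clique {0, 1, 3}. A clique must lie in a single bag of any decomposition, so no decomposition can have width below 2. Combining the bounds, tw(G) = 2.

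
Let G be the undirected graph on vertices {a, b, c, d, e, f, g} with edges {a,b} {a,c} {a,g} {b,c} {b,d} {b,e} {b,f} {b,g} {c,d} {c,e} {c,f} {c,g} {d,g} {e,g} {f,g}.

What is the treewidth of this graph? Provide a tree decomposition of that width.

Treewidth 3.
Bags: B1 = {a, b, c, g}  B2 = {b, c, f, g}  B3 = {b, c, d, g}  B4 = {b, c, e, g}
Tree: B1–B2, B2–B3, B2–B4

Every bag has size at most 4, so the width is 4 − 1 = 3 and tw(G) ≤ 3. On the other hand G contains the 4-clique {b, c, d, g}. A clique must lie in a single bag of any decomposition, so no decomposition can have width below 3. The upper and lower bounds meet at 3, so that is the treewidth.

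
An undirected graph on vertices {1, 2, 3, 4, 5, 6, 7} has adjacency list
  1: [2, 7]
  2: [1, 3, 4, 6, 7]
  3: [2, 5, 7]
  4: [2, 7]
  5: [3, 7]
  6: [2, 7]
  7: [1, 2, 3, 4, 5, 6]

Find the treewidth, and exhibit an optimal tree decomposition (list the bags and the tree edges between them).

Treewidth 2.
Bags: B1 = {2, 3, 7}  B2 = {3, 5, 7}  B3 = {1, 2, 7}  B4 = {2, 4, 7}  B5 = {2, 6, 7}
Tree: B1–B2, B1–B3, B1–B4, B3–B5

Each bag holds 3 vertices, so the decomposition has width 2, which upper-bounds the treewidth. On the other hand G contains the 3-clique {1, 2, 7}. A clique must lie in a single bag of any decomposition, so no decomposition can have width below 2. Therefore the treewidth is 2.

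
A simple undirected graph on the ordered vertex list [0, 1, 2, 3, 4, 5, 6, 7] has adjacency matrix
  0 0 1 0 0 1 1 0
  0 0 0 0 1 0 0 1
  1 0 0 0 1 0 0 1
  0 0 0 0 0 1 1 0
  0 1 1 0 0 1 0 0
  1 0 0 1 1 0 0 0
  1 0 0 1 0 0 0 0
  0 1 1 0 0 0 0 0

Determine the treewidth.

2

A width-2 tree decomposition is:
Bags: B1 = {1, 2, 7}  B2 = {1, 2, 4}  B3 = {0, 2, 4}  B4 = {0, 4, 5}  B5 = {0, 5, 6}  B6 = {3, 5, 6}
Tree: B1–B2, B2–B3, B3–B4, B4–B5, B5–B6
The largest bag has 3 vertices, giving width 2; this decomposition certifies tw(G) ≤ 2. The edges 7–1–4–2–7 form a cycle, so G is not a tree and its treewidth is at least 2. The upper and lower bounds meet at 2, so that is the treewidth.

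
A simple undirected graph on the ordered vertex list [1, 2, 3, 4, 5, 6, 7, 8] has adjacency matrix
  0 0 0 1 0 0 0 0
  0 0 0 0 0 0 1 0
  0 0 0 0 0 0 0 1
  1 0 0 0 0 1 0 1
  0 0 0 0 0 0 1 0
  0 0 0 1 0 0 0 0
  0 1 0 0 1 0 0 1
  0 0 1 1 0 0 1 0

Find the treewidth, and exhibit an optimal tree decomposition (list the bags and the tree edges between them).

Treewidth 1.
One such decomposition:
Bags: B1 = {4, 6}  B2 = {4, 8}  B3 = {1, 4}  B4 = {7, 8}  B5 = {2, 7}  B6 = {5, 7}  B7 = {3, 8}
Tree: B1–B2, B2–B3, B2–B4, B4–B5, B4–B6, B2–B7

Every bag has size at most 2, so the width is 2 − 1 = 1 and tw(G) ≤ 1. Any graph with an edge has treewidth ≥ 1, and G has the edge 4–6. The upper and lower bounds meet at 1, so that is the treewidth.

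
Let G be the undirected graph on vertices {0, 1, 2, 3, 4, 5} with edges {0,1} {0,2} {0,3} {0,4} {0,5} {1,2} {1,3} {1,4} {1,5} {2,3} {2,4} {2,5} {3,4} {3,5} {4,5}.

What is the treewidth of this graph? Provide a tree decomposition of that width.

With just one bag of size 6, the width is 6 − 1 = 5, so tw(G) ≤ 5. Conversely, {0, 1, 2, 3, 4, 5} is a clique of size 6, and the vertices of any clique must share a bag in every tree decomposition; so some bag has ≥ 6 vertices and tw(G) ≥ 5. The upper and lower bounds meet at 5, so that is the treewidth.

Treewidth 5.
Bags: B1 = {0, 1, 2, 3, 4, 5}
Tree: (single bag)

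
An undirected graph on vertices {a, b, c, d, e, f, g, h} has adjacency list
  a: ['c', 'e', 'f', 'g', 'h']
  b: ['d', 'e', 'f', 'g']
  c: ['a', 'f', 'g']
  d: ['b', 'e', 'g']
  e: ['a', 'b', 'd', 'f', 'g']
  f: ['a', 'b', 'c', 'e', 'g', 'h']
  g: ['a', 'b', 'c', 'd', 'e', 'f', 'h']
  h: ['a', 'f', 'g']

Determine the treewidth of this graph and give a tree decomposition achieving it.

Treewidth 3.
One such decomposition:
Bags: B1 = {a, f, g, h}  B2 = {a, e, f, g}  B3 = {b, e, f, g}  B4 = {b, d, e, g}  B5 = {a, c, f, g}
Tree: B1–B2, B2–B3, B3–B4, B1–B5

Each bag holds 4 vertices, so the decomposition has width 3, which upper-bounds the treewidth. Conversely, {b, d, e, g} is a clique of size 4, and the vertices of any clique must share a bag in every tree decomposition; so some bag has ≥ 4 vertices and tw(G) ≥ 3. Therefore the treewidth is 3.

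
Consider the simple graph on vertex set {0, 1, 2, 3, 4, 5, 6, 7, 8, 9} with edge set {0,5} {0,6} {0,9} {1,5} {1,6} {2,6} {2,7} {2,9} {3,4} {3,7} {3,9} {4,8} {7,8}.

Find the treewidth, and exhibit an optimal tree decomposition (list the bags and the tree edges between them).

Treewidth 2.
One such decomposition:
Bags: B1 = {4, 7, 8}  B2 = {3, 4, 7}  B3 = {2, 3, 7}  B4 = {2, 3, 9}  B5 = {2, 6, 9}  B6 = {0, 6, 9}  B7 = {0, 1, 6}  B8 = {0, 1, 5}
Tree: B1–B2, B2–B3, B3–B4, B4–B5, B5–B6, B6–B7, B7–B8

Every bag has size at most 3, so the width is 3 − 1 = 2 and tw(G) ≤ 2. Since 8–4–3–7–8 is a cycle in G, G is not acyclic. Forests are exactly the graphs of treewidth ≤ 1, so tw(G) ≥ 2. Hence tw(G) = 2 exactly.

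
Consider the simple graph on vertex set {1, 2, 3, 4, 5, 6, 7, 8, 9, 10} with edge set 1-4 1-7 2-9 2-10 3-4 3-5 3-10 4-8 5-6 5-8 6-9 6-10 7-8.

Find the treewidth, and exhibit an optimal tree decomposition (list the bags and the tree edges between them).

Every bag has size at most 3, so the width is 3 − 1 = 2 and tw(G) ≤ 2. The edges 2–9–6–10–2 form a cycle, so G is not a tree and its treewidth is at least 2. Therefore the treewidth is 2.

Treewidth 2.
One optimal decomposition is:
Bags: B1 = {2, 9, 10}  B2 = {6, 9, 10}  B3 = {3, 6, 10}  B4 = {3, 5, 6}  B5 = {3, 4, 5}  B6 = {4, 5, 8}  B7 = {1, 4, 8}  B8 = {1, 7, 8}
Tree: B1–B2, B2–B3, B3–B4, B4–B5, B5–B6, B6–B7, B7–B8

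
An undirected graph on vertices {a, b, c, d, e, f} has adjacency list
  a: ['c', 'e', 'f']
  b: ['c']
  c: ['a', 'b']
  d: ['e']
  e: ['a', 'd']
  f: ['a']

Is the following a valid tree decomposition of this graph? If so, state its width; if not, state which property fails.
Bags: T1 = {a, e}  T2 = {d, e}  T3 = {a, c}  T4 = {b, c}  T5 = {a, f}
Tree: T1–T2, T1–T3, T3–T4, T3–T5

Every vertex of G appears in some bag (union = {a, b, c, d, e, f}); every edge is covered by a bag; and for each vertex v the set of bags containing v is connected in the bag tree. The decomposition is therefore valid. The largest bag has 2 vertices, so the width is 1.

Yes; width 1.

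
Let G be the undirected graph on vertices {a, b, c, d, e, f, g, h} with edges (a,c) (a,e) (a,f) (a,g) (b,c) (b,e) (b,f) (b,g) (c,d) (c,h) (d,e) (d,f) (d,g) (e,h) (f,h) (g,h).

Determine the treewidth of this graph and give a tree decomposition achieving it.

The largest bag has 5 vertices, giving width 4; this decomposition certifies tw(G) ≤ 4. For the lower bound: the 5 vertex sets {a,c}, {d,f}, {b,e}, {h}, {g} are disjoint, each induces a connected subgraph, and every pair is joined by at least one edge of G. Contracting each set to a single vertex therefore yields K_{5} as a minor, and since treewidth is minor-monotone, tw(G) ≥ tw(K_{5}) = 4. Hence tw(G) = 4 exactly.

Treewidth 4.
One such decomposition:
Bags: B1 = {a, b, c, d, h}  B2 = {a, b, d, f, h}  B3 = {a, b, d, e, h}  B4 = {a, b, d, g, h}
Tree: B1–B2, B2–B3, B3–B4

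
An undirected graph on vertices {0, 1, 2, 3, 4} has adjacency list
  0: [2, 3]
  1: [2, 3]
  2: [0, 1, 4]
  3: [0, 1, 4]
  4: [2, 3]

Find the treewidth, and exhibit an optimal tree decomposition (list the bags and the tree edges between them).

Treewidth 2.
One optimal decomposition is:
Bags: B1 = {1, 2, 3}  B2 = {2, 3, 4}  B3 = {0, 2, 3}
Tree: B1–B2, B2–B3

Every bag has size at most 3, so the width is 3 − 1 = 2 and tw(G) ≤ 2. Since 1–2–4–3–1 is a cycle in G, G is not acyclic. Forests are exactly the graphs of treewidth ≤ 1, so tw(G) ≥ 2. The upper and lower bounds meet at 2, so that is the treewidth.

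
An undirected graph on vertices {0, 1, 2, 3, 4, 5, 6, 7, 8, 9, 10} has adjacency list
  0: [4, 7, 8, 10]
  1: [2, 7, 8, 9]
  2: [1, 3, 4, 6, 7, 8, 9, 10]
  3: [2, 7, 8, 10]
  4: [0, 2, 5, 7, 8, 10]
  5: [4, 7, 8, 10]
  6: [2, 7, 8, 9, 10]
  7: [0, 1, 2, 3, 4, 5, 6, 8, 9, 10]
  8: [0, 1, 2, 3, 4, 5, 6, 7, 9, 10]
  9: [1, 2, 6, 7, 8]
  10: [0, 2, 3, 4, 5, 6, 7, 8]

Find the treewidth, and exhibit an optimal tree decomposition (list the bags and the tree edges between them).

Each bag holds 5 vertices, so the decomposition has width 4, which upper-bounds the treewidth. Conversely, {0, 4, 7, 8, 10} is a clique of size 5, and the vertices of any clique must share a bag in every tree decomposition; so some bag has ≥ 5 vertices and tw(G) ≥ 4. Therefore the treewidth is 4.

Treewidth 4.
One such decomposition:
Bags: B1 = {2, 6, 7, 8, 9}  B2 = {2, 6, 7, 8, 10}  B3 = {1, 2, 7, 8, 9}  B4 = {2, 4, 7, 8, 10}  B5 = {0, 4, 7, 8, 10}  B6 = {4, 5, 7, 8, 10}  B7 = {2, 3, 7, 8, 10}
Tree: B1–B2, B1–B3, B2–B4, B4–B5, B5–B6, B2–B7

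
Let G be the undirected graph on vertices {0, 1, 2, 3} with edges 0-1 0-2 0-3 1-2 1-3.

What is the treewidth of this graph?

A width-2 tree decomposition is:
Bags: B1 = {0, 1, 3}  B2 = {0, 1, 2}
Tree: B1–B2
Every bag has size at most 3, so the width is 3 − 1 = 2 and tw(G) ≤ 2. For the lower bound, the 3 vertices {0, 1, 2} are pairwise adjacent, and any tree decomposition puts a clique entirely inside one bag — forcing width ≥ 2. The upper and lower bounds meet at 2, so that is the treewidth.

2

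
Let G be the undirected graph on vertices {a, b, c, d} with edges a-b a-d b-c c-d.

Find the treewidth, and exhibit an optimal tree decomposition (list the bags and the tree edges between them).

Every bag has size at most 3, so the width is 3 − 1 = 2 and tw(G) ≤ 2. The edges a–b–c–d–a form a cycle, so G is not a tree and its treewidth is at least 2. Therefore the treewidth is 2.

Treewidth 2.
One optimal decomposition is:
Bags: B1 = {a, b, c}  B2 = {a, c, d}
Tree: B1–B2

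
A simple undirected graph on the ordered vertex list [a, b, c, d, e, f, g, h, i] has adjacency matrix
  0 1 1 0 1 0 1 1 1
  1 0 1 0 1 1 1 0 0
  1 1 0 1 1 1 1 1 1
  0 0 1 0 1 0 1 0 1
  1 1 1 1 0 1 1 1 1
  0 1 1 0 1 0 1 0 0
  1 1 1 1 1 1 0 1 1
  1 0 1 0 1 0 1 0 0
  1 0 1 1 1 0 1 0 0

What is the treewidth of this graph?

A width-4 tree decomposition is:
Bags: B1 = {a, c, e, g, i}  B2 = {c, d, e, g, i}  B3 = {a, c, e, g, h}  B4 = {a, b, c, e, g}  B5 = {b, c, e, f, g}
Tree: B1–B2, B1–B3, B1–B4, B4–B5
Each bag holds 5 vertices, so the decomposition has width 4, which upper-bounds the treewidth. For the lower bound, the 5 vertices {c, d, e, g, i} are pairwise adjacent, and any tree decomposition puts a clique entirely inside one bag — forcing width ≥ 4. The upper and lower bounds meet at 4, so that is the treewidth.

4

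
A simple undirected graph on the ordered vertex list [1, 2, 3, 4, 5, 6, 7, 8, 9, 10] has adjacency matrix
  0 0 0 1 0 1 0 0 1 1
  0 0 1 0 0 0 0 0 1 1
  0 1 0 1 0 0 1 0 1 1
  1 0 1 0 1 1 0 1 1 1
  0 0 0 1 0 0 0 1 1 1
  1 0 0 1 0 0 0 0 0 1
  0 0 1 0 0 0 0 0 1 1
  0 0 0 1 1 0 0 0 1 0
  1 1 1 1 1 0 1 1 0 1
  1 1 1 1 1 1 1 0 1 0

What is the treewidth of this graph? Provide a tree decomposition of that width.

Treewidth 3.
Bags: B1 = {3, 4, 9, 10}  B2 = {4, 5, 9, 10}  B3 = {2, 3, 9, 10}  B4 = {1, 4, 9, 10}  B5 = {3, 7, 9, 10}  B6 = {1, 4, 6, 10}  B7 = {4, 5, 8, 9}
Tree: B1–B2, B1–B3, B1–B4, B1–B5, B4–B6, B2–B7

Each bag holds 4 vertices, so the decomposition has width 3, which upper-bounds the treewidth. On the other hand G contains the 4-clique {4, 5, 8, 9}. A clique must lie in a single bag of any decomposition, so no decomposition can have width below 3. Combining the bounds, tw(G) = 3.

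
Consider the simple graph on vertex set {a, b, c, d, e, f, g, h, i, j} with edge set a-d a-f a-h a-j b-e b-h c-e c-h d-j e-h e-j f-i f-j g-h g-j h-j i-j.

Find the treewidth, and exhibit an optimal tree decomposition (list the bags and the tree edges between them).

Treewidth 2.
One such decomposition:
Bags: B1 = {a, h, j}  B2 = {e, h, j}  B3 = {a, d, j}  B4 = {b, e, h}  B5 = {a, f, j}  B6 = {c, e, h}  B7 = {f, i, j}  B8 = {g, h, j}
Tree: B1–B2, B1–B3, B2–B4, B3–B5, B4–B6, B5–B7, B2–B8

Every bag has size at most 3, so the width is 3 − 1 = 2 and tw(G) ≤ 2. Conversely, {a, d, j} is a clique of size 3, and the vertices of any clique must share a bag in every tree decomposition; so some bag has ≥ 3 vertices and tw(G) ≥ 2. Hence tw(G) = 2 exactly.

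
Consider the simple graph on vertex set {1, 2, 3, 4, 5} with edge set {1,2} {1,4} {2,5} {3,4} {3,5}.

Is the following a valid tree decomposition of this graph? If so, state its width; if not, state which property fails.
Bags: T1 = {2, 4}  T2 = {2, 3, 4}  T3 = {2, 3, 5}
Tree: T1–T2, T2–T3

No — vertex 1 appears in no bag.

A tree decomposition must satisfy three properties: every vertex lies in some bag; for every edge, both endpoints lie together in some bag; and for every vertex, the bags containing it form a connected subtree. Here vertex 1 appears in no bag, so the decomposition is invalid.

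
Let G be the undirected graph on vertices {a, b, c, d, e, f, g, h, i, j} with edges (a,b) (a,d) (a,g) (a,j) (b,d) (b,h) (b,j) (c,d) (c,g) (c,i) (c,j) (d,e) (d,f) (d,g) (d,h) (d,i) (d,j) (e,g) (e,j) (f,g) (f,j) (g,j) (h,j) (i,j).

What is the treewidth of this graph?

3

A width-3 tree decomposition is:
Bags: B1 = {a, d, g, j}  B2 = {c, d, g, j}  B3 = {c, d, i, j}  B4 = {d, e, g, j}  B5 = {a, b, d, j}  B6 = {d, f, g, j}  B7 = {b, d, h, j}
Tree: B1–B2, B2–B3, B1–B4, B1–B5, B2–B6, B5–B7
Every bag has size at most 4, so the width is 4 − 1 = 3 and tw(G) ≤ 3. On the other hand G contains the 4-clique {d, e, g, j}. A clique must lie in a single bag of any decomposition, so no decomposition can have width below 3. The upper and lower bounds meet at 3, so that is the treewidth.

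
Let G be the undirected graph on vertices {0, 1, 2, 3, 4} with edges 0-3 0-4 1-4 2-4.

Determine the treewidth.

1

A width-1 tree decomposition is:
Bags: B1 = {0, 4}  B2 = {0, 3}  B3 = {2, 4}  B4 = {1, 4}
Tree: B1–B2, B1–B3, B1–B4
Each bag holds 2 vertices, so the decomposition has width 1, which upper-bounds the treewidth. G has an edge, so its treewidth is at least 1. Combining the bounds, tw(G) = 1.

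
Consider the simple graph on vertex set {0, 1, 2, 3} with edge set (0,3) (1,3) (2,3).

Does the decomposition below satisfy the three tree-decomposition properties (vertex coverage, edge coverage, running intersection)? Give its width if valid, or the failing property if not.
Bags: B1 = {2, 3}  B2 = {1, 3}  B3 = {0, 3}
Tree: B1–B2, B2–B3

Yes; width 1.

Vertex coverage: the bags together contain {0, 1, 2, 3}, the full vertex set. Edge coverage: each edge of G has both endpoints in at least one bag. Running intersection: for every vertex, the bags containing it form a connected subtree. All three properties hold, so this is a valid tree decomposition of width max|bag| − 1 = 1, and hence tw(G) ≤ 1.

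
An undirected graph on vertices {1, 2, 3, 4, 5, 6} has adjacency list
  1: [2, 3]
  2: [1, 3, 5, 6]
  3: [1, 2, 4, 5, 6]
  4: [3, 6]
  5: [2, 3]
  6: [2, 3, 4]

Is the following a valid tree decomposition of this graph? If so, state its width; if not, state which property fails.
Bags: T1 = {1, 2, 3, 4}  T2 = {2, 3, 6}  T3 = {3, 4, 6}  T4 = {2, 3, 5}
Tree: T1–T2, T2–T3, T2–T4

A tree decomposition must satisfy three properties: every vertex lies in some bag; for every edge, both endpoints lie together in some bag; and for every vertex, the bags containing it form a connected subtree. Here bags containing vertex 4 are not connected in the tree, so the decomposition is invalid.

No — bags containing vertex 4 are not connected in the tree.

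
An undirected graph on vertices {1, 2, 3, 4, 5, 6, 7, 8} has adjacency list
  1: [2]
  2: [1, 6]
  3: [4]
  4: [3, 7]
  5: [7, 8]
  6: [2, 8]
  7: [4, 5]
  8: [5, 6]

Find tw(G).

A width-1 tree decomposition is:
Bags: B1 = {1, 2}  B2 = {2, 6}  B3 = {6, 8}  B4 = {5, 8}  B5 = {5, 7}  B6 = {4, 7}  B7 = {3, 4}
Tree: B1–B2, B2–B3, B3–B4, B4–B5, B5–B6, B6–B7
Every bag has size at most 2, so the width is 2 − 1 = 1 and tw(G) ≤ 1. G has an edge, so its treewidth is at least 1. The upper and lower bounds meet at 1, so that is the treewidth.

1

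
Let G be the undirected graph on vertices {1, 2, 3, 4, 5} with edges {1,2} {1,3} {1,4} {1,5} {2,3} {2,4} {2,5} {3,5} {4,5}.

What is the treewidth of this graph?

3

A width-3 tree decomposition is:
Bags: B1 = {1, 2, 3, 5}  B2 = {1, 2, 4, 5}
Tree: B1–B2
The largest bag has 4 vertices, giving width 3; this decomposition certifies tw(G) ≤ 3. On the other hand G contains the 4-clique {1, 2, 3, 5}. A clique must lie in a single bag of any decomposition, so no decomposition can have width below 3. Combining the bounds, tw(G) = 3.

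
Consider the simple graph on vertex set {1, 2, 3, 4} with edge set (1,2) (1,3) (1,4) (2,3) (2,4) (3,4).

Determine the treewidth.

A width-3 tree decomposition is:
Bags: B1 = {1, 2, 3, 4}
Tree: (single bag)
A single bag containing all 4 vertices is trivially a valid decomposition of width 3. Conversely, {1, 2, 3, 4} is a clique of size 4, and the vertices of any clique must share a bag in every tree decomposition; so some bag has ≥ 4 vertices and tw(G) ≥ 3. Therefore the treewidth is 3.

3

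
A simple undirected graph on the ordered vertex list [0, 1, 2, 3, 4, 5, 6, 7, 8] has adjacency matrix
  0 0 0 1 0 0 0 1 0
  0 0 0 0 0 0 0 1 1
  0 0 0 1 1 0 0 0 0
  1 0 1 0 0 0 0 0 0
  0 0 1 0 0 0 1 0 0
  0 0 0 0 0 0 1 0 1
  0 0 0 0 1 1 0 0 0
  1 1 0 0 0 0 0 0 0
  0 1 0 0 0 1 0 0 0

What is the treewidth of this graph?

A width-2 tree decomposition is:
Bags: B1 = {1, 7, 8}  B2 = {0, 7, 8}  B3 = {0, 3, 8}  B4 = {2, 3, 8}  B5 = {2, 4, 8}  B6 = {4, 6, 8}  B7 = {5, 6, 8}
Tree: B1–B2, B2–B3, B3–B4, B4–B5, B5–B6, B6–B7
The largest bag has 3 vertices, giving width 2; this decomposition certifies tw(G) ≤ 2. For the lower bound, G contains the cycle 8–1–7–0–3–2–4–6–5–8, so G is not a forest; only forests have treewidth ≤ 1, hence tw(G) ≥ 2. Combining the bounds, tw(G) = 2.

2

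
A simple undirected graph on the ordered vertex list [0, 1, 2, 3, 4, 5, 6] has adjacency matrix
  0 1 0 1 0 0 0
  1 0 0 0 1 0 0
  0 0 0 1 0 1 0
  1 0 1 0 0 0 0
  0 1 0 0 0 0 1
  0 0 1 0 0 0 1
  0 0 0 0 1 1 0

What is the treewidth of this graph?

A width-2 tree decomposition is:
Bags: B1 = {2, 3, 5}  B2 = {0, 3, 5}  B3 = {0, 1, 5}  B4 = {1, 4, 5}  B5 = {4, 5, 6}
Tree: B1–B2, B2–B3, B3–B4, B4–B5
Every bag has size at most 3, so the width is 3 − 1 = 2 and tw(G) ≤ 2. Since 5–2–3–0–1–4–6–5 is a cycle in G, G is not acyclic. Forests are exactly the graphs of treewidth ≤ 1, so tw(G) ≥ 2. Hence tw(G) = 2 exactly.

2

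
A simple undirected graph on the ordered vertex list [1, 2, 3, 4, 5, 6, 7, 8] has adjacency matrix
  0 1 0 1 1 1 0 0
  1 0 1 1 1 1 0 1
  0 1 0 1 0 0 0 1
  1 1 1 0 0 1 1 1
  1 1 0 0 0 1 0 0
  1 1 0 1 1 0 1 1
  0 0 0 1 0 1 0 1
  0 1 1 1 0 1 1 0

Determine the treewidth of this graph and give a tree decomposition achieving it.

Each bag holds 4 vertices, so the decomposition has width 3, which upper-bounds the treewidth. For the lower bound, the 4 vertices {2, 3, 4, 8} are pairwise adjacent, and any tree decomposition puts a clique entirely inside one bag — forcing width ≥ 3. Therefore the treewidth is 3.

Treewidth 3.
Bags: B1 = {2, 4, 6, 8}  B2 = {1, 2, 4, 6}  B3 = {2, 3, 4, 8}  B4 = {4, 6, 7, 8}  B5 = {1, 2, 5, 6}
Tree: B1–B2, B1–B3, B1–B4, B2–B5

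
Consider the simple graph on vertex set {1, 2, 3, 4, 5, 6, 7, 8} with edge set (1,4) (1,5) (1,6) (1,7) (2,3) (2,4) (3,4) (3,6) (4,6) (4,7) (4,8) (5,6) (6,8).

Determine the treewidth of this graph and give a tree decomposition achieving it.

Treewidth 2.
One optimal decomposition is:
Bags: B1 = {1, 4, 6}  B2 = {1, 5, 6}  B3 = {4, 6, 8}  B4 = {3, 4, 6}  B5 = {2, 3, 4}  B6 = {1, 4, 7}
Tree: B1–B2, B1–B3, B3–B4, B4–B5, B1–B6

Every bag has size at most 3, so the width is 3 − 1 = 2 and tw(G) ≤ 2. For the lower bound, the 3 vertices {2, 3, 4} are pairwise adjacent, and any tree decomposition puts a clique entirely inside one bag — forcing width ≥ 2. Hence tw(G) = 2 exactly.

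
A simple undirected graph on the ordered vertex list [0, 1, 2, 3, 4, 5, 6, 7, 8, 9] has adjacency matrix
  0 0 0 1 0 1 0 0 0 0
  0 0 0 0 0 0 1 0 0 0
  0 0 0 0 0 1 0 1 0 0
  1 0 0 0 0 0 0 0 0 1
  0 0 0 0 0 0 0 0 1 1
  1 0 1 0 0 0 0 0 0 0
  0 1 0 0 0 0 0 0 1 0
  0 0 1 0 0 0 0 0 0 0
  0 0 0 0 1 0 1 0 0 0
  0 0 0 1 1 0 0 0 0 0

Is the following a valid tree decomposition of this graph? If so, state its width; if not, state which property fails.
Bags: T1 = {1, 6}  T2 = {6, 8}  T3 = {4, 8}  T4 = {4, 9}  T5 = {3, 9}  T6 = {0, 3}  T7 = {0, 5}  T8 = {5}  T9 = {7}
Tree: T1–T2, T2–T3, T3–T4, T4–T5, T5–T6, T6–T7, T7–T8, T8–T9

No — vertex 2 appears in no bag.

A tree decomposition must satisfy three properties: every vertex lies in some bag; for every edge, both endpoints lie together in some bag; and for every vertex, the bags containing it form a connected subtree. Here vertex 2 appears in no bag, so the decomposition is invalid.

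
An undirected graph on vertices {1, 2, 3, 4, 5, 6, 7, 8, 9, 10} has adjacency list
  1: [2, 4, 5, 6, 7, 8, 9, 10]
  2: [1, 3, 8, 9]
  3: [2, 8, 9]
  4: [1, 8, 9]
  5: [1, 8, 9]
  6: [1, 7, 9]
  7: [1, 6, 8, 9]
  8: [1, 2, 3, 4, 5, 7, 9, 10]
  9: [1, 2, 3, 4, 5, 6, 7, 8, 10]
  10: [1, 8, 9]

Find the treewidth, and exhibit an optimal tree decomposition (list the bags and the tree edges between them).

Every bag has size at most 4, so the width is 4 − 1 = 3 and tw(G) ≤ 3. Conversely, {1, 2, 8, 9} is a clique of size 4, and the vertices of any clique must share a bag in every tree decomposition; so some bag has ≥ 4 vertices and tw(G) ≥ 3. Hence tw(G) = 3 exactly.

Treewidth 3.
Bags: B1 = {1, 2, 8, 9}  B2 = {1, 7, 8, 9}  B3 = {1, 8, 9, 10}  B4 = {1, 6, 7, 9}  B5 = {1, 5, 8, 9}  B6 = {2, 3, 8, 9}  B7 = {1, 4, 8, 9}
Tree: B1–B2, B1–B3, B2–B4, B1–B5, B1–B6, B1–B7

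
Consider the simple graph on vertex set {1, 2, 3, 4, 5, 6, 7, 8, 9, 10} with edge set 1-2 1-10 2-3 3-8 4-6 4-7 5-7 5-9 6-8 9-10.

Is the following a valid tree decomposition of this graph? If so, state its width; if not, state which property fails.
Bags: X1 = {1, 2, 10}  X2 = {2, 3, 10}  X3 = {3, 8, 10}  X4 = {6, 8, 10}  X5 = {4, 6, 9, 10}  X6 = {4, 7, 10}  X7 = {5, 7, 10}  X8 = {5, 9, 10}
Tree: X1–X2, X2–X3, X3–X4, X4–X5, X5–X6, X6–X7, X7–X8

No — bags containing vertex 9 are not connected in the tree.

A tree decomposition must satisfy three properties: every vertex lies in some bag; for every edge, both endpoints lie together in some bag; and for every vertex, the bags containing it form a connected subtree. Here bags containing vertex 9 are not connected in the tree, so the decomposition is invalid.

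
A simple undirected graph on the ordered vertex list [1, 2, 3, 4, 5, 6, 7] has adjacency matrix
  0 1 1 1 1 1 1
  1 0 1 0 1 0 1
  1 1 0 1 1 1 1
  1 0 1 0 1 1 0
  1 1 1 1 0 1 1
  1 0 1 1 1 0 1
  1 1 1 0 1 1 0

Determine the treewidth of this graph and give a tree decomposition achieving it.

Treewidth 4.
Bags: B1 = {1, 2, 3, 5, 7}  B2 = {1, 3, 5, 6, 7}  B3 = {1, 3, 4, 5, 6}
Tree: B1–B2, B2–B3

Each bag holds 5 vertices, so the decomposition has width 4, which upper-bounds the treewidth. Conversely, {1, 2, 3, 5, 7} is a clique of size 5, and the vertices of any clique must share a bag in every tree decomposition; so some bag has ≥ 5 vertices and tw(G) ≥ 4. The upper and lower bounds meet at 4, so that is the treewidth.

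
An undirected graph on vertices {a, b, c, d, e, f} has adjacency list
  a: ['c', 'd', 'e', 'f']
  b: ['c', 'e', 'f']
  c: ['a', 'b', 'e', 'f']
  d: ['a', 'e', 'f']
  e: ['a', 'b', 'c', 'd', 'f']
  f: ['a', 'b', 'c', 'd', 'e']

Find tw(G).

A width-3 tree decomposition is:
Bags: B1 = {a, d, e, f}  B2 = {a, c, e, f}  B3 = {b, c, e, f}
Tree: B1–B2, B2–B3
The largest bag has 4 vertices, giving width 3; this decomposition certifies tw(G) ≤ 3. For the lower bound, the 4 vertices {a, d, e, f} are pairwise adjacent, and any tree decomposition puts a clique entirely inside one bag — forcing width ≥ 3. Hence tw(G) = 3 exactly.

3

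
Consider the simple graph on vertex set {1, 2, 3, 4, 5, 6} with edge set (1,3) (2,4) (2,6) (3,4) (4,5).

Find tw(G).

1

A width-1 tree decomposition is:
Bags: B1 = {2, 6}  B2 = {2, 4}  B3 = {4, 5}  B4 = {3, 4}  B5 = {1, 3}
Tree: B1–B2, B2–B3, B2–B4, B4–B5
Each bag holds 2 vertices, so the decomposition has width 1, which upper-bounds the treewidth. G has an edge, so its treewidth is at least 1. Hence tw(G) = 1 exactly.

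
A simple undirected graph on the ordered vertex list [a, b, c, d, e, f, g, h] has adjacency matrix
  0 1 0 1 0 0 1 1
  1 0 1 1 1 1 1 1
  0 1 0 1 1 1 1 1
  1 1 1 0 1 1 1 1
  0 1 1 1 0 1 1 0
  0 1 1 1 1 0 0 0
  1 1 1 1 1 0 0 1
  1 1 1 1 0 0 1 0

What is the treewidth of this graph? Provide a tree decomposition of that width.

Treewidth 4.
One optimal decomposition is:
Bags: B1 = {b, c, d, g, h}  B2 = {a, b, d, g, h}  B3 = {b, c, d, e, g}  B4 = {b, c, d, e, f}
Tree: B1–B2, B1–B3, B3–B4

Each bag holds 5 vertices, so the decomposition has width 4, which upper-bounds the treewidth. Conversely, {b, c, d, e, g} is a clique of size 5, and the vertices of any clique must share a bag in every tree decomposition; so some bag has ≥ 5 vertices and tw(G) ≥ 4. The upper and lower bounds meet at 4, so that is the treewidth.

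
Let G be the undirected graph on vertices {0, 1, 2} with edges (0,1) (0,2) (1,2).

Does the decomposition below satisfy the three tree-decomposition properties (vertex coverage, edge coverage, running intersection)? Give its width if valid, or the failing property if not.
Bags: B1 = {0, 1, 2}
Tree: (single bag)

Yes; width 2.

Vertex coverage: the bags together contain {0, 1, 2}, the full vertex set. Edge coverage: each edge of G has both endpoints in at least one bag. Running intersection: for every vertex, the bags containing it form a connected subtree. All three properties hold, so this is a valid tree decomposition of width max|bag| − 1 = 2, and hence tw(G) ≤ 2.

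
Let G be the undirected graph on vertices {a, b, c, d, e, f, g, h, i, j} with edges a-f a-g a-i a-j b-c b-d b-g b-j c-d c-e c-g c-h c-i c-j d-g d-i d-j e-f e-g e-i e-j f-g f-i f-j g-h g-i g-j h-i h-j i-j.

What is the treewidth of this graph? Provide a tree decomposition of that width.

Treewidth 4.
One optimal decomposition is:
Bags: B1 = {e, f, g, i, j}  B2 = {c, e, g, i, j}  B3 = {c, d, g, i, j}  B4 = {b, c, d, g, j}  B5 = {a, f, g, i, j}  B6 = {c, g, h, i, j}
Tree: B1–B2, B2–B3, B3–B4, B1–B5, B2–B6

The largest bag has 5 vertices, giving width 4; this decomposition certifies tw(G) ≤ 4. For the lower bound, the 5 vertices {b, c, d, g, j} are pairwise adjacent, and any tree decomposition puts a clique entirely inside one bag — forcing width ≥ 4. Hence tw(G) = 4 exactly.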